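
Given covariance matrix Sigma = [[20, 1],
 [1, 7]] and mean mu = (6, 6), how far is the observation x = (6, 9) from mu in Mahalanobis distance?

Step 1 — centre the observation: (x - mu) = (0, 3).

Step 2 — invert Sigma. det(Sigma) = 20·7 - (1)² = 139.
  Sigma^{-1} = (1/det) · [[d, -b], [-b, a]] = [[0.0504, -0.0072],
 [-0.0072, 0.1439]].

Step 3 — form the quadratic (x - mu)^T · Sigma^{-1} · (x - mu):
  Sigma^{-1} · (x - mu) = (-0.0216, 0.4317).
  (x - mu)^T · [Sigma^{-1} · (x - mu)] = (0)·(-0.0216) + (3)·(0.4317) = 1.295.

Step 4 — take square root: d = √(1.295) ≈ 1.138.

d(x, mu) = √(1.295) ≈ 1.138


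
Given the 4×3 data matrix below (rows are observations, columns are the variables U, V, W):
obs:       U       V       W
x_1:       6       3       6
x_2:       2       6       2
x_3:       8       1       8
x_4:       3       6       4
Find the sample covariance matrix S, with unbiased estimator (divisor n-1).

Step 1 — column means:
  mean(U) = (6 + 2 + 8 + 3) / 4 = 19/4 = 4.75
  mean(V) = (3 + 6 + 1 + 6) / 4 = 16/4 = 4
  mean(W) = (6 + 2 + 8 + 4) / 4 = 20/4 = 5

Step 2 — sample covariance S[i,j] = (1/(n-1)) · Σ_k (x_{k,i} - mean_i) · (x_{k,j} - mean_j), with n-1 = 3.
  S[U,U] = ((1.25)·(1.25) + (-2.75)·(-2.75) + (3.25)·(3.25) + (-1.75)·(-1.75)) / 3 = 22.75/3 = 7.5833
  S[U,V] = ((1.25)·(-1) + (-2.75)·(2) + (3.25)·(-3) + (-1.75)·(2)) / 3 = -20/3 = -6.6667
  S[U,W] = ((1.25)·(1) + (-2.75)·(-3) + (3.25)·(3) + (-1.75)·(-1)) / 3 = 21/3 = 7
  S[V,V] = ((-1)·(-1) + (2)·(2) + (-3)·(-3) + (2)·(2)) / 3 = 18/3 = 6
  S[V,W] = ((-1)·(1) + (2)·(-3) + (-3)·(3) + (2)·(-1)) / 3 = -18/3 = -6
  S[W,W] = ((1)·(1) + (-3)·(-3) + (3)·(3) + (-1)·(-1)) / 3 = 20/3 = 6.6667

S is symmetric (S[j,i] = S[i,j]). Assembling:

S = [[7.5833, -6.6667, 7],
 [-6.6667, 6, -6],
 [7, -6, 6.6667]]


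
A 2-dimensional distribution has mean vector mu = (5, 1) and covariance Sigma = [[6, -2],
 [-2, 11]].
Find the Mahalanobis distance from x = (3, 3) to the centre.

Step 1 — centre the observation: (x - mu) = (-2, 2).

Step 2 — invert Sigma. det(Sigma) = 6·11 - (-2)² = 62.
  Sigma^{-1} = (1/det) · [[d, -b], [-b, a]] = [[0.1774, 0.0323],
 [0.0323, 0.0968]].

Step 3 — form the quadratic (x - mu)^T · Sigma^{-1} · (x - mu):
  Sigma^{-1} · (x - mu) = (-0.2903, 0.129).
  (x - mu)^T · [Sigma^{-1} · (x - mu)] = (-2)·(-0.2903) + (2)·(0.129) = 0.8387.

Step 4 — take square root: d = √(0.8387) ≈ 0.9158.

d(x, mu) = √(0.8387) ≈ 0.9158


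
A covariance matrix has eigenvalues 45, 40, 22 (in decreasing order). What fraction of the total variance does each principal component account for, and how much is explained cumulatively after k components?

Step 1 — total variance = trace(Sigma) = Σ λ_i = 45 + 40 + 22 = 107.

Step 2 — fraction explained by component i = λ_i / Σ λ:
  PC1: 45/107 = 0.4206
  PC2: 40/107 = 0.3738
  PC3: 22/107 = 0.2056

Step 3 — cumulative fraction after k components = (λ_1 + ... + λ_k) / Σ λ:
  k = 1: 45/107 = 0.4206
  k = 2: (45 + 40)/107 = 85/107 = 0.7944
  k = 3: (45 + 40 + 22)/107 = 107/107 = 1

Summary (fraction, with percent):

explained: PC1 0.4206 (42.06%), PC2 0.3738 (37.38%), PC3 0.2056 (20.56%);  cumulative: 0.4206, 0.7944, 1


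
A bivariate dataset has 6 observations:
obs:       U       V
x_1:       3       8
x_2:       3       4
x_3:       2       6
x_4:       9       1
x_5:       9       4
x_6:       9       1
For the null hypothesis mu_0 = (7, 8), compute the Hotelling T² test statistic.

Step 1 — sample mean vector:
  mean(U) = (3 + 3 + 2 + 9 + 9 + 9) / 6 = 35/6 = 5.8333
  mean(V) = (8 + 4 + 6 + 1 + 4 + 1) / 6 = 24/6 = 4
  x̄ = (5.8333, 4),  deviation x̄ - mu_0 = (5.8333, 4) - (7, 8) = (-1.1667, -4).

Step 2 — sample covariance matrix, S[i,j] = (1/(n-1)) · Σ_k (x_{k,i} - mean_i) · (x_{k,j} - mean_j), divisor n-1 = 5:
  S[U,U] = ((-2.8333)·(-2.8333) + (-2.8333)·(-2.8333) + (-3.8333)·(-3.8333) + (3.1667)·(3.1667) + (3.1667)·(3.1667) + (3.1667)·(3.1667)) / 5 = 60.8333/5 = 12.1667
  S[U,V] = ((-2.8333)·(4) + (-2.8333)·(0) + (-3.8333)·(2) + (3.1667)·(-3) + (3.1667)·(0) + (3.1667)·(-3)) / 5 = -38/5 = -7.6
  S[V,V] = ((4)·(4) + (0)·(0) + (2)·(2) + (-3)·(-3) + (0)·(0) + (-3)·(-3)) / 5 = 38/5 = 7.6
  S = [[12.1667, -7.6],
 [-7.6, 7.6]].

Step 3 — invert S. det(S) = 12.1667·7.6 - (-7.6)² = 34.7067.
  S^{-1} = (1/det) · [[d, -b], [-b, a]] = [[0.219, 0.219],
 [0.219, 0.3506]].

Step 4 — quadratic form (x̄ - mu_0)^T · S^{-1} · (x̄ - mu_0):
  S^{-1} · (x̄ - mu_0) = (-1.1314, -1.6577),
  (x̄ - mu_0)^T · [...] = (-1.1667)·(-1.1314) + (-4)·(-1.6577) = 7.9508.

Step 5 — scale by n: T² = 6 · 7.9508 = 47.7046.

T² ≈ 47.7046


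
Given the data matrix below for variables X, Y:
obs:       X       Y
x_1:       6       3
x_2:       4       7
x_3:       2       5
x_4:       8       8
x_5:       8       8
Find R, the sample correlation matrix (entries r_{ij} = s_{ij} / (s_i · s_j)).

Step 1 — column means:
  mean(X) = (6 + 4 + 2 + 8 + 8) / 5 = 28/5 = 5.6
  mean(Y) = (3 + 7 + 5 + 8 + 8) / 5 = 31/5 = 6.2

Step 2 — sample variances and covariances s[i,j] = (1/(n-1)) · Σ_k (x_{k,i} - mean_i) · (x_{k,j} - mean_j), with n-1 = 4:
  s[X,X] = ((0.4)·(0.4) + (-1.6)·(-1.6) + (-3.6)·(-3.6) + (2.4)·(2.4) + (2.4)·(2.4)) / 4 = 27.2/4 = 6.8
  s[X,Y] = ((0.4)·(-3.2) + (-1.6)·(0.8) + (-3.6)·(-1.2) + (2.4)·(1.8) + (2.4)·(1.8)) / 4 = 10.4/4 = 2.6
  s[Y,Y] = ((-3.2)·(-3.2) + (0.8)·(0.8) + (-1.2)·(-1.2) + (1.8)·(1.8) + (1.8)·(1.8)) / 4 = 18.8/4 = 4.7
  Sample standard deviations s_i = √(s[i,i]):
  s(X) = √(6.8) = 2.6077
  s(Y) = √(4.7) = 2.1679

Step 3 — r_{ij} = s_{ij} / (s_i · s_j):
  r[X,X] = 1 (diagonal).
  r[X,Y] = 2.6 / (2.6077 · 2.1679) = 2.6 / 5.6533 = 0.4599
  r[Y,Y] = 1 (diagonal).

R is symmetric with unit diagonal. Assembling:

R = [[1, 0.4599],
 [0.4599, 1]]


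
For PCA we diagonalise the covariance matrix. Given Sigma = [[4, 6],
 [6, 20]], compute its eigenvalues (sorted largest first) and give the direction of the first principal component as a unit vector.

Step 1 — characteristic polynomial of 2×2 Sigma:
  det(Sigma - λI) = λ² - trace · λ + det = 0.
  trace = 4 + 20 = 24, det = 4·20 - (6)² = 44.
Step 2 — discriminant:
  Δ = trace² - 4·det = 576 - 176 = 400.
Step 3 — eigenvalues:
  λ = (trace ± √Δ)/2 = (24 ± 20)/2,
  λ_1 = 22,  λ_2 = 2.

Step 4 — unit eigenvector for λ_1: solve (Sigma - λ_1 I)v = 0. First row:
  (4 - 22)·v_x + (6)·v_y = 0, i.e. (-18)·v_x + (6)·v_y = 0,
  so v ∝ (b, λ_1 - a) = (6, 18) = u.
  ||u|| = √((6)² + (18)²) = √(360) ≈ 18.9737,
  v_1 = u/||u|| ≈ (0.3162, 0.9487) (||v_1|| = 1).

λ_1 = 22,  λ_2 = 2;  v_1 ≈ (0.3162, 0.9487)


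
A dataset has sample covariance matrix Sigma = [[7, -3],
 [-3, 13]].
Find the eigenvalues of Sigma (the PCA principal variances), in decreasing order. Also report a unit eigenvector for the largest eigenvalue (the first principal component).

Step 1 — characteristic polynomial of 2×2 Sigma:
  det(Sigma - λI) = λ² - trace · λ + det = 0.
  trace = 7 + 13 = 20, det = 7·13 - (-3)² = 82.
Step 2 — discriminant:
  Δ = trace² - 4·det = 400 - 328 = 72.
Step 3 — eigenvalues:
  λ = (trace ± √Δ)/2 = (20 ± 8.4853)/2,
  λ_1 = 14.2426,  λ_2 = 5.7574.

Step 4 — unit eigenvector for λ_1: solve (Sigma - λ_1 I)v = 0. First row:
  (7 - 14.2426)·v_x + (-3)·v_y = 0, i.e. (-7.2426)·v_x + (-3)·v_y = 0,
  so v ∝ (b, λ_1 - a) = (-3, 7.2426); multiply by -1 so the first entry is positive: u = (3, -7.2426).
  ||u|| = √((3)² + (-7.2426)²) = √(61.4558) ≈ 7.8394,
  v_1 = u/||u|| ≈ (0.3827, -0.9239) (||v_1|| = 1).

λ_1 = 14.2426,  λ_2 = 5.7574;  v_1 ≈ (0.3827, -0.9239)


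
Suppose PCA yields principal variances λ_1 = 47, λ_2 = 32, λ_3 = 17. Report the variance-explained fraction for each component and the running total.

Step 1 — total variance = trace(Sigma) = Σ λ_i = 47 + 32 + 17 = 96.

Step 2 — fraction explained by component i = λ_i / Σ λ:
  PC1: 47/96 = 0.4896
  PC2: 32/96 = 0.3333
  PC3: 17/96 = 0.1771

Step 3 — cumulative fraction after k components = (λ_1 + ... + λ_k) / Σ λ:
  k = 1: 47/96 = 0.4896
  k = 2: (47 + 32)/96 = 79/96 = 0.8229
  k = 3: (47 + 32 + 17)/96 = 96/96 = 1

Summary (fraction, with percent):

explained: PC1 0.4896 (48.96%), PC2 0.3333 (33.33%), PC3 0.1771 (17.71%);  cumulative: 0.4896, 0.8229, 1


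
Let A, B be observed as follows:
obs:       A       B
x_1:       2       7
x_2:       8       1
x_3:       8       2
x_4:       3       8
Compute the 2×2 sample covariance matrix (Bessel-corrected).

Step 1 — column means:
  mean(A) = (2 + 8 + 8 + 3) / 4 = 21/4 = 5.25
  mean(B) = (7 + 1 + 2 + 8) / 4 = 18/4 = 4.5

Step 2 — sample covariance S[i,j] = (1/(n-1)) · Σ_k (x_{k,i} - mean_i) · (x_{k,j} - mean_j), with n-1 = 3.
  S[A,A] = ((-3.25)·(-3.25) + (2.75)·(2.75) + (2.75)·(2.75) + (-2.25)·(-2.25)) / 3 = 30.75/3 = 10.25
  S[A,B] = ((-3.25)·(2.5) + (2.75)·(-3.5) + (2.75)·(-2.5) + (-2.25)·(3.5)) / 3 = -32.5/3 = -10.8333
  S[B,B] = ((2.5)·(2.5) + (-3.5)·(-3.5) + (-2.5)·(-2.5) + (3.5)·(3.5)) / 3 = 37/3 = 12.3333

S is symmetric (S[j,i] = S[i,j]). Assembling:

S = [[10.25, -10.8333],
 [-10.8333, 12.3333]]


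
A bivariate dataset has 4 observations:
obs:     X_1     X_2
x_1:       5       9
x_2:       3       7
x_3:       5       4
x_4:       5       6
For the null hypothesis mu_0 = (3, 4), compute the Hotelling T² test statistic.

Step 1 — sample mean vector:
  mean(X_1) = (5 + 3 + 5 + 5) / 4 = 18/4 = 4.5
  mean(X_2) = (9 + 7 + 4 + 6) / 4 = 26/4 = 6.5
  x̄ = (4.5, 6.5),  deviation x̄ - mu_0 = (4.5, 6.5) - (3, 4) = (1.5, 2.5).

Step 2 — sample covariance matrix, S[i,j] = (1/(n-1)) · Σ_k (x_{k,i} - mean_i) · (x_{k,j} - mean_j), divisor n-1 = 3:
  S[X_1,X_1] = ((0.5)·(0.5) + (-1.5)·(-1.5) + (0.5)·(0.5) + (0.5)·(0.5)) / 3 = 3/3 = 1
  S[X_1,X_2] = ((0.5)·(2.5) + (-1.5)·(0.5) + (0.5)·(-2.5) + (0.5)·(-0.5)) / 3 = -1/3 = -0.3333
  S[X_2,X_2] = ((2.5)·(2.5) + (0.5)·(0.5) + (-2.5)·(-2.5) + (-0.5)·(-0.5)) / 3 = 13/3 = 4.3333
  S = [[1, -0.3333],
 [-0.3333, 4.3333]].

Step 3 — invert S. det(S) = 1·4.3333 - (-0.3333)² = 4.2222.
  S^{-1} = (1/det) · [[d, -b], [-b, a]] = [[1.0263, 0.0789],
 [0.0789, 0.2368]].

Step 4 — quadratic form (x̄ - mu_0)^T · S^{-1} · (x̄ - mu_0):
  S^{-1} · (x̄ - mu_0) = (1.7368, 0.7105),
  (x̄ - mu_0)^T · [...] = (1.5)·(1.7368) + (2.5)·(0.7105) = 4.3816.

Step 5 — scale by n: T² = 4 · 4.3816 = 17.5263.

T² ≈ 17.5263


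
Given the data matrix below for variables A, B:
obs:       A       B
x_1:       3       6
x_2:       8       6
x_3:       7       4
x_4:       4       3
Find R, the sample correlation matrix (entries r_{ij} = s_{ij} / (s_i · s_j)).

Step 1 — column means:
  mean(A) = (3 + 8 + 7 + 4) / 4 = 22/4 = 5.5
  mean(B) = (6 + 6 + 4 + 3) / 4 = 19/4 = 4.75

Step 2 — sample variances and covariances s[i,j] = (1/(n-1)) · Σ_k (x_{k,i} - mean_i) · (x_{k,j} - mean_j), with n-1 = 3:
  s[A,A] = ((-2.5)·(-2.5) + (2.5)·(2.5) + (1.5)·(1.5) + (-1.5)·(-1.5)) / 3 = 17/3 = 5.6667
  s[A,B] = ((-2.5)·(1.25) + (2.5)·(1.25) + (1.5)·(-0.75) + (-1.5)·(-1.75)) / 3 = 1.5/3 = 0.5
  s[B,B] = ((1.25)·(1.25) + (1.25)·(1.25) + (-0.75)·(-0.75) + (-1.75)·(-1.75)) / 3 = 6.75/3 = 2.25
  Sample standard deviations s_i = √(s[i,i]):
  s(A) = √(5.6667) = 2.3805
  s(B) = √(2.25) = 1.5

Step 3 — r_{ij} = s_{ij} / (s_i · s_j):
  r[A,A] = 1 (diagonal).
  r[A,B] = 0.5 / (2.3805 · 1.5) = 0.5 / 3.5707 = 0.14
  r[B,B] = 1 (diagonal).

R is symmetric with unit diagonal. Assembling:

R = [[1, 0.14],
 [0.14, 1]]


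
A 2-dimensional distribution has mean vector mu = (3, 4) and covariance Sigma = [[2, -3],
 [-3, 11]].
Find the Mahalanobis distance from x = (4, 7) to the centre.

Step 1 — centre the observation: (x - mu) = (1, 3).

Step 2 — invert Sigma. det(Sigma) = 2·11 - (-3)² = 13.
  Sigma^{-1} = (1/det) · [[d, -b], [-b, a]] = [[0.8462, 0.2308],
 [0.2308, 0.1538]].

Step 3 — form the quadratic (x - mu)^T · Sigma^{-1} · (x - mu):
  Sigma^{-1} · (x - mu) = (1.5385, 0.6923).
  (x - mu)^T · [Sigma^{-1} · (x - mu)] = (1)·(1.5385) + (3)·(0.6923) = 3.6154.

Step 4 — take square root: d = √(3.6154) ≈ 1.9014.

d(x, mu) = √(3.6154) ≈ 1.9014


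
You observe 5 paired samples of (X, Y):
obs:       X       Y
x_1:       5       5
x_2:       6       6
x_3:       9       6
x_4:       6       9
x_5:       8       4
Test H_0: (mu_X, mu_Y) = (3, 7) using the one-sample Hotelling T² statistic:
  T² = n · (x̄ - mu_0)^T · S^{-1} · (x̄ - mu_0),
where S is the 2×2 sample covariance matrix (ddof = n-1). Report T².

Step 1 — sample mean vector:
  mean(X) = (5 + 6 + 9 + 6 + 8) / 5 = 34/5 = 6.8
  mean(Y) = (5 + 6 + 6 + 9 + 4) / 5 = 30/5 = 6
  x̄ = (6.8, 6),  deviation x̄ - mu_0 = (6.8, 6) - (3, 7) = (3.8, -1).

Step 2 — sample covariance matrix, S[i,j] = (1/(n-1)) · Σ_k (x_{k,i} - mean_i) · (x_{k,j} - mean_j), divisor n-1 = 4:
  S[X,X] = ((-1.8)·(-1.8) + (-0.8)·(-0.8) + (2.2)·(2.2) + (-0.8)·(-0.8) + (1.2)·(1.2)) / 4 = 10.8/4 = 2.7
  S[X,Y] = ((-1.8)·(-1) + (-0.8)·(0) + (2.2)·(0) + (-0.8)·(3) + (1.2)·(-2)) / 4 = -3/4 = -0.75
  S[Y,Y] = ((-1)·(-1) + (0)·(0) + (0)·(0) + (3)·(3) + (-2)·(-2)) / 4 = 14/4 = 3.5
  S = [[2.7, -0.75],
 [-0.75, 3.5]].

Step 3 — invert S. det(S) = 2.7·3.5 - (-0.75)² = 8.8875.
  S^{-1} = (1/det) · [[d, -b], [-b, a]] = [[0.3938, 0.0844],
 [0.0844, 0.3038]].

Step 4 — quadratic form (x̄ - mu_0)^T · S^{-1} · (x̄ - mu_0):
  S^{-1} · (x̄ - mu_0) = (1.4121, 0.0169),
  (x̄ - mu_0)^T · [...] = (3.8)·(1.4121) + (-1)·(0.0169) = 5.3491.

Step 5 — scale by n: T² = 5 · 5.3491 = 26.7454.

T² ≈ 26.7454


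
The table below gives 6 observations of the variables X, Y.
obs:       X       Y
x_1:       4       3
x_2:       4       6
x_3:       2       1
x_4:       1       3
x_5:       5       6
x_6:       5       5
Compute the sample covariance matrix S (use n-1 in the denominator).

Step 1 — column means:
  mean(X) = (4 + 4 + 2 + 1 + 5 + 5) / 6 = 21/6 = 3.5
  mean(Y) = (3 + 6 + 1 + 3 + 6 + 5) / 6 = 24/6 = 4

Step 2 — sample covariance S[i,j] = (1/(n-1)) · Σ_k (x_{k,i} - mean_i) · (x_{k,j} - mean_j), with n-1 = 5.
  S[X,X] = ((0.5)·(0.5) + (0.5)·(0.5) + (-1.5)·(-1.5) + (-2.5)·(-2.5) + (1.5)·(1.5) + (1.5)·(1.5)) / 5 = 13.5/5 = 2.7
  S[X,Y] = ((0.5)·(-1) + (0.5)·(2) + (-1.5)·(-3) + (-2.5)·(-1) + (1.5)·(2) + (1.5)·(1)) / 5 = 12/5 = 2.4
  S[Y,Y] = ((-1)·(-1) + (2)·(2) + (-3)·(-3) + (-1)·(-1) + (2)·(2) + (1)·(1)) / 5 = 20/5 = 4

S is symmetric (S[j,i] = S[i,j]). Assembling:

S = [[2.7, 2.4],
 [2.4, 4]]


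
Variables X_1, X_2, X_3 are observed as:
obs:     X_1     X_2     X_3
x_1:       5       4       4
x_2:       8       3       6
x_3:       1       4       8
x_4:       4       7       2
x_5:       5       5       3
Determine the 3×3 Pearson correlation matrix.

Step 1 — column means:
  mean(X_1) = (5 + 8 + 1 + 4 + 5) / 5 = 23/5 = 4.6
  mean(X_2) = (4 + 3 + 4 + 7 + 5) / 5 = 23/5 = 4.6
  mean(X_3) = (4 + 6 + 8 + 2 + 3) / 5 = 23/5 = 4.6

Step 2 — sample variances and covariances s[i,j] = (1/(n-1)) · Σ_k (x_{k,i} - mean_i) · (x_{k,j} - mean_j), with n-1 = 4:
  s[X_1,X_1] = ((0.4)·(0.4) + (3.4)·(3.4) + (-3.6)·(-3.6) + (-0.6)·(-0.6) + (0.4)·(0.4)) / 4 = 25.2/4 = 6.3
  s[X_1,X_2] = ((0.4)·(-0.6) + (3.4)·(-1.6) + (-3.6)·(-0.6) + (-0.6)·(2.4) + (0.4)·(0.4)) / 4 = -4.8/4 = -1.2
  s[X_1,X_3] = ((0.4)·(-0.6) + (3.4)·(1.4) + (-3.6)·(3.4) + (-0.6)·(-2.6) + (0.4)·(-1.6)) / 4 = -6.8/4 = -1.7
  s[X_2,X_2] = ((-0.6)·(-0.6) + (-1.6)·(-1.6) + (-0.6)·(-0.6) + (2.4)·(2.4) + (0.4)·(0.4)) / 4 = 9.2/4 = 2.3
  s[X_2,X_3] = ((-0.6)·(-0.6) + (-1.6)·(1.4) + (-0.6)·(3.4) + (2.4)·(-2.6) + (0.4)·(-1.6)) / 4 = -10.8/4 = -2.7
  s[X_3,X_3] = ((-0.6)·(-0.6) + (1.4)·(1.4) + (3.4)·(3.4) + (-2.6)·(-2.6) + (-1.6)·(-1.6)) / 4 = 23.2/4 = 5.8
  Sample standard deviations s_i = √(s[i,i]):
  s(X_1) = √(6.3) = 2.51
  s(X_2) = √(2.3) = 1.5166
  s(X_3) = √(5.8) = 2.4083

Step 3 — r_{ij} = s_{ij} / (s_i · s_j):
  r[X_1,X_1] = 1 (diagonal).
  r[X_1,X_2] = -1.2 / (2.51 · 1.5166) = -1.2 / 3.8066 = -0.3152
  r[X_1,X_3] = -1.7 / (2.51 · 2.4083) = -1.7 / 6.0448 = -0.2812
  r[X_2,X_2] = 1 (diagonal).
  r[X_2,X_3] = -2.7 / (1.5166 · 2.4083) = -2.7 / 3.6524 = -0.7392
  r[X_3,X_3] = 1 (diagonal).

R is symmetric with unit diagonal. Assembling:

R = [[1, -0.3152, -0.2812],
 [-0.3152, 1, -0.7392],
 [-0.2812, -0.7392, 1]]


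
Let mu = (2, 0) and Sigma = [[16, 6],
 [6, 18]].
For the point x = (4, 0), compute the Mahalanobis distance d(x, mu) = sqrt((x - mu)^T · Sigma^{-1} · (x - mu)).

Step 1 — centre the observation: (x - mu) = (2, 0).

Step 2 — invert Sigma. det(Sigma) = 16·18 - (6)² = 252.
  Sigma^{-1} = (1/det) · [[d, -b], [-b, a]] = [[0.0714, -0.0238],
 [-0.0238, 0.0635]].

Step 3 — form the quadratic (x - mu)^T · Sigma^{-1} · (x - mu):
  Sigma^{-1} · (x - mu) = (0.1429, -0.0476).
  (x - mu)^T · [Sigma^{-1} · (x - mu)] = (2)·(0.1429) + (0)·(-0.0476) = 0.2857.

Step 4 — take square root: d = √(0.2857) ≈ 0.5345.

d(x, mu) = √(0.2857) ≈ 0.5345


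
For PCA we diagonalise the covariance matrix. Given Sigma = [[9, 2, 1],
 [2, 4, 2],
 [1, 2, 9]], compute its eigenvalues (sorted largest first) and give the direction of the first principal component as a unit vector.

Step 1 — characteristic polynomial p(λ) = det(λI - Sigma) = λ³ - tr·λ² + c_1·λ - det, where tr = trace, c_1 = sum of the principal 2×2 minors, det = det(Sigma):
  tr = 9 + 4 + 9 = 22,
  c_1 = (9·4 - (2)²) + (9·9 - (1)²) + (4·9 - (2)²) = 32 + 80 + 32 = 144,
  det = 9·(4·9 - (2)²) - (2)·((2)·9 - (2)·(1)) + (1)·((2)·(2) - 4·(1)) = 9·(32) - (2)·(16) + (1)·(0) = 256.
  So p(λ) = λ³ - 22λ² + 144λ - 256.
Step 2 — look for an integer root (rational root theorem: any rational root is an integer divisor of 256). Testing λ = 8:
  p(8) = 512 - 1408 + 1152 - 256 = 0  ✓
  Dividing out (λ - 8): p(λ) = (λ - 8)(λ² - 14λ + 32).
Step 3 — remaining eigenvalues from the quadratic λ² - 14λ + 32 = 0:
  Δ = 14² - 4·32 = 196 - 128 = 68,  λ = (14 ± √68)/2 = (14 ± 8.2462)/2 ≈ 11.1231 or 2.8769.
  Sorted: λ_1 = 11.1231,  λ_2 = 8,  λ_3 = 2.8769  (check: sum = 22 = tr ✓).

Step 4 — unit eigenvector for λ_1 ≈ 11.1231: v spans the null space of (Sigma - λ_1 I), whose rows are
  r_1 = (-2.1231, 2, 1),  r_2 = (2, -7.1231, 2),  r_3 = (1, 2, -2.1231).
  v is orthogonal to every row, so take v ∝ r_1 × r_2 = ((2)·(2) - (1)·(-7.1231), (1)·(2) - (-2.1231)·(2), (-2.1231)·(-7.1231) - (2)·(2)) ≈ (11.1231, 6.2462, 11.1231).
  Let u = (11.1231, 6.2462, 11.1231).
  ||u|| = √((11.1231)² + (6.2462)² + (11.1231)²) = √(286.4621) ≈ 16.9252,  v_1 = u/||u|| ≈ (0.6572, 0.369, 0.6572) (||v_1|| = 1).

λ_1 = 11.1231,  λ_2 = 8,  λ_3 = 2.8769;  v_1 ≈ (0.6572, 0.369, 0.6572)


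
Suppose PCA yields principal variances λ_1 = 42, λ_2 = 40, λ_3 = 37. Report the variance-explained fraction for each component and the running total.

Step 1 — total variance = trace(Sigma) = Σ λ_i = 42 + 40 + 37 = 119.

Step 2 — fraction explained by component i = λ_i / Σ λ:
  PC1: 42/119 = 0.3529
  PC2: 40/119 = 0.3361
  PC3: 37/119 = 0.3109

Step 3 — cumulative fraction after k components = (λ_1 + ... + λ_k) / Σ λ:
  k = 1: 42/119 = 0.3529
  k = 2: (42 + 40)/119 = 82/119 = 0.6891
  k = 3: (42 + 40 + 37)/119 = 119/119 = 1

Summary (fraction, with percent):

explained: PC1 0.3529 (35.29%), PC2 0.3361 (33.61%), PC3 0.3109 (31.09%);  cumulative: 0.3529, 0.6891, 1


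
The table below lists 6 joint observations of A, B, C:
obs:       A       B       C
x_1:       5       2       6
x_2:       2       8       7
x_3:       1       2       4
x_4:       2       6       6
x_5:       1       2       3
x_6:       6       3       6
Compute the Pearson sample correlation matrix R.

Step 1 — column means:
  mean(A) = (5 + 2 + 1 + 2 + 1 + 6) / 6 = 17/6 = 2.8333
  mean(B) = (2 + 8 + 2 + 6 + 2 + 3) / 6 = 23/6 = 3.8333
  mean(C) = (6 + 7 + 4 + 6 + 3 + 6) / 6 = 32/6 = 5.3333

Step 2 — sample variances and covariances s[i,j] = (1/(n-1)) · Σ_k (x_{k,i} - mean_i) · (x_{k,j} - mean_j), with n-1 = 5:
  s[A,A] = ((2.1667)·(2.1667) + (-0.8333)·(-0.8333) + (-1.8333)·(-1.8333) + (-0.8333)·(-0.8333) + (-1.8333)·(-1.8333) + (3.1667)·(3.1667)) / 5 = 22.8333/5 = 4.5667
  s[A,B] = ((2.1667)·(-1.8333) + (-0.8333)·(4.1667) + (-1.8333)·(-1.8333) + (-0.8333)·(2.1667) + (-1.8333)·(-1.8333) + (3.1667)·(-0.8333)) / 5 = -5.1667/5 = -1.0333
  s[A,C] = ((2.1667)·(0.6667) + (-0.8333)·(1.6667) + (-1.8333)·(-1.3333) + (-0.8333)·(0.6667) + (-1.8333)·(-2.3333) + (3.1667)·(0.6667)) / 5 = 8.3333/5 = 1.6667
  s[B,B] = ((-1.8333)·(-1.8333) + (4.1667)·(4.1667) + (-1.8333)·(-1.8333) + (2.1667)·(2.1667) + (-1.8333)·(-1.8333) + (-0.8333)·(-0.8333)) / 5 = 32.8333/5 = 6.5667
  s[B,C] = ((-1.8333)·(0.6667) + (4.1667)·(1.6667) + (-1.8333)·(-1.3333) + (2.1667)·(0.6667) + (-1.8333)·(-2.3333) + (-0.8333)·(0.6667)) / 5 = 13.3333/5 = 2.6667
  s[C,C] = ((0.6667)·(0.6667) + (1.6667)·(1.6667) + (-1.3333)·(-1.3333) + (0.6667)·(0.6667) + (-2.3333)·(-2.3333) + (0.6667)·(0.6667)) / 5 = 11.3333/5 = 2.2667
  Sample standard deviations s_i = √(s[i,i]):
  s(A) = √(4.5667) = 2.137
  s(B) = √(6.5667) = 2.5626
  s(C) = √(2.2667) = 1.5055

Step 3 — r_{ij} = s_{ij} / (s_i · s_j):
  r[A,A] = 1 (diagonal).
  r[A,B] = -1.0333 / (2.137 · 2.5626) = -1.0333 / 5.4761 = -0.1887
  r[A,C] = 1.6667 / (2.137 · 1.5055) = 1.6667 / 3.2173 = 0.518
  r[B,B] = 1 (diagonal).
  r[B,C] = 2.6667 / (2.5626 · 1.5055) = 2.6667 / 3.858 = 0.6912
  r[C,C] = 1 (diagonal).

R is symmetric with unit diagonal. Assembling:

R = [[1, -0.1887, 0.518],
 [-0.1887, 1, 0.6912],
 [0.518, 0.6912, 1]]


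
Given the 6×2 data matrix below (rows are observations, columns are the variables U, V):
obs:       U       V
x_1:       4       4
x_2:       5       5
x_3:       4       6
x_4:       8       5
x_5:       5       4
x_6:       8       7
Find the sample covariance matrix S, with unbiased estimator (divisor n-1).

Step 1 — column means:
  mean(U) = (4 + 5 + 4 + 8 + 5 + 8) / 6 = 34/6 = 5.6667
  mean(V) = (4 + 5 + 6 + 5 + 4 + 7) / 6 = 31/6 = 5.1667

Step 2 — sample covariance S[i,j] = (1/(n-1)) · Σ_k (x_{k,i} - mean_i) · (x_{k,j} - mean_j), with n-1 = 5.
  S[U,U] = ((-1.6667)·(-1.6667) + (-0.6667)·(-0.6667) + (-1.6667)·(-1.6667) + (2.3333)·(2.3333) + (-0.6667)·(-0.6667) + (2.3333)·(2.3333)) / 5 = 17.3333/5 = 3.4667
  S[U,V] = ((-1.6667)·(-1.1667) + (-0.6667)·(-0.1667) + (-1.6667)·(0.8333) + (2.3333)·(-0.1667) + (-0.6667)·(-1.1667) + (2.3333)·(1.8333)) / 5 = 5.3333/5 = 1.0667
  S[V,V] = ((-1.1667)·(-1.1667) + (-0.1667)·(-0.1667) + (0.8333)·(0.8333) + (-0.1667)·(-0.1667) + (-1.1667)·(-1.1667) + (1.8333)·(1.8333)) / 5 = 6.8333/5 = 1.3667

S is symmetric (S[j,i] = S[i,j]). Assembling:

S = [[3.4667, 1.0667],
 [1.0667, 1.3667]]


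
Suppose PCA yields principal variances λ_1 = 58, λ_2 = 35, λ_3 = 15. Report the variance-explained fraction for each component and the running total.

Step 1 — total variance = trace(Sigma) = Σ λ_i = 58 + 35 + 15 = 108.

Step 2 — fraction explained by component i = λ_i / Σ λ:
  PC1: 58/108 = 0.537
  PC2: 35/108 = 0.3241
  PC3: 15/108 = 0.1389

Step 3 — cumulative fraction after k components = (λ_1 + ... + λ_k) / Σ λ:
  k = 1: 58/108 = 0.537
  k = 2: (58 + 35)/108 = 93/108 = 0.8611
  k = 3: (58 + 35 + 15)/108 = 108/108 = 1

Summary (fraction, with percent):

explained: PC1 0.537 (53.7%), PC2 0.3241 (32.41%), PC3 0.1389 (13.89%);  cumulative: 0.537, 0.8611, 1


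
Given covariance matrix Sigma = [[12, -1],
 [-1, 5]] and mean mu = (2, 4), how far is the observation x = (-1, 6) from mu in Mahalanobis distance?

Step 1 — centre the observation: (x - mu) = (-3, 2).

Step 2 — invert Sigma. det(Sigma) = 12·5 - (-1)² = 59.
  Sigma^{-1} = (1/det) · [[d, -b], [-b, a]] = [[0.0847, 0.0169],
 [0.0169, 0.2034]].

Step 3 — form the quadratic (x - mu)^T · Sigma^{-1} · (x - mu):
  Sigma^{-1} · (x - mu) = (-0.2203, 0.3559).
  (x - mu)^T · [Sigma^{-1} · (x - mu)] = (-3)·(-0.2203) + (2)·(0.3559) = 1.3729.

Step 4 — take square root: d = √(1.3729) ≈ 1.1717.

d(x, mu) = √(1.3729) ≈ 1.1717


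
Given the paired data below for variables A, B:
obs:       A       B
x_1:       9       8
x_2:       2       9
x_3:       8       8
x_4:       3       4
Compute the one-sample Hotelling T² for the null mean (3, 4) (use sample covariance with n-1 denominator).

Step 1 — sample mean vector:
  mean(A) = (9 + 2 + 8 + 3) / 4 = 22/4 = 5.5
  mean(B) = (8 + 9 + 8 + 4) / 4 = 29/4 = 7.25
  x̄ = (5.5, 7.25),  deviation x̄ - mu_0 = (5.5, 7.25) - (3, 4) = (2.5, 3.25).

Step 2 — sample covariance matrix, S[i,j] = (1/(n-1)) · Σ_k (x_{k,i} - mean_i) · (x_{k,j} - mean_j), divisor n-1 = 3:
  S[A,A] = ((3.5)·(3.5) + (-3.5)·(-3.5) + (2.5)·(2.5) + (-2.5)·(-2.5)) / 3 = 37/3 = 12.3333
  S[A,B] = ((3.5)·(0.75) + (-3.5)·(1.75) + (2.5)·(0.75) + (-2.5)·(-3.25)) / 3 = 6.5/3 = 2.1667
  S[B,B] = ((0.75)·(0.75) + (1.75)·(1.75) + (0.75)·(0.75) + (-3.25)·(-3.25)) / 3 = 14.75/3 = 4.9167
  S = [[12.3333, 2.1667],
 [2.1667, 4.9167]].

Step 3 — invert S. det(S) = 12.3333·4.9167 - (2.1667)² = 55.9444.
  S^{-1} = (1/det) · [[d, -b], [-b, a]] = [[0.0879, -0.0387],
 [-0.0387, 0.2205]].

Step 4 — quadratic form (x̄ - mu_0)^T · S^{-1} · (x̄ - mu_0):
  S^{-1} · (x̄ - mu_0) = (0.0938, 0.6197),
  (x̄ - mu_0)^T · [...] = (2.5)·(0.0938) + (3.25)·(0.6197) = 2.2485.

Step 5 — scale by n: T² = 4 · 2.2485 = 8.994.

T² ≈ 8.994


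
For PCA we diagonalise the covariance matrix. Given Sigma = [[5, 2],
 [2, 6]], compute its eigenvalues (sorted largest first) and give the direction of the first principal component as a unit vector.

Step 1 — characteristic polynomial of 2×2 Sigma:
  det(Sigma - λI) = λ² - trace · λ + det = 0.
  trace = 5 + 6 = 11, det = 5·6 - (2)² = 26.
Step 2 — discriminant:
  Δ = trace² - 4·det = 121 - 104 = 17.
Step 3 — eigenvalues:
  λ = (trace ± √Δ)/2 = (11 ± 4.1231)/2,
  λ_1 = 7.5616,  λ_2 = 3.4384.

Step 4 — unit eigenvector for λ_1: solve (Sigma - λ_1 I)v = 0. First row:
  (5 - 7.5616)·v_x + (2)·v_y = 0, i.e. (-2.5616)·v_x + (2)·v_y = 0,
  so v ∝ (b, λ_1 - a) = (2, 2.5616) = u.
  ||u|| = √((2)² + (2.5616)²) = √(10.5616) ≈ 3.2499,
  v_1 = u/||u|| ≈ (0.6154, 0.7882) (||v_1|| = 1).

λ_1 = 7.5616,  λ_2 = 3.4384;  v_1 ≈ (0.6154, 0.7882)


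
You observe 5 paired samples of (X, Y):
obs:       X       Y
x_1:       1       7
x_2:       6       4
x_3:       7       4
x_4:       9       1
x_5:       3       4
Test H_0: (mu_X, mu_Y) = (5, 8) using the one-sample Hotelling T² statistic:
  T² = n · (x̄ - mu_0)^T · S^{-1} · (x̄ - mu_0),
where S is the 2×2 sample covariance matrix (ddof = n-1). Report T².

Step 1 — sample mean vector:
  mean(X) = (1 + 6 + 7 + 9 + 3) / 5 = 26/5 = 5.2
  mean(Y) = (7 + 4 + 4 + 1 + 4) / 5 = 20/5 = 4
  x̄ = (5.2, 4),  deviation x̄ - mu_0 = (5.2, 4) - (5, 8) = (0.2, -4).

Step 2 — sample covariance matrix, S[i,j] = (1/(n-1)) · Σ_k (x_{k,i} - mean_i) · (x_{k,j} - mean_j), divisor n-1 = 4:
  S[X,X] = ((-4.2)·(-4.2) + (0.8)·(0.8) + (1.8)·(1.8) + (3.8)·(3.8) + (-2.2)·(-2.2)) / 4 = 40.8/4 = 10.2
  S[X,Y] = ((-4.2)·(3) + (0.8)·(0) + (1.8)·(0) + (3.8)·(-3) + (-2.2)·(0)) / 4 = -24/4 = -6
  S[Y,Y] = ((3)·(3) + (0)·(0) + (0)·(0) + (-3)·(-3) + (0)·(0)) / 4 = 18/4 = 4.5
  S = [[10.2, -6],
 [-6, 4.5]].

Step 3 — invert S. det(S) = 10.2·4.5 - (-6)² = 9.9.
  S^{-1} = (1/det) · [[d, -b], [-b, a]] = [[0.4545, 0.6061],
 [0.6061, 1.0303]].

Step 4 — quadratic form (x̄ - mu_0)^T · S^{-1} · (x̄ - mu_0):
  S^{-1} · (x̄ - mu_0) = (-2.3333, -4),
  (x̄ - mu_0)^T · [...] = (0.2)·(-2.3333) + (-4)·(-4) = 15.5333.

Step 5 — scale by n: T² = 5 · 15.5333 = 77.6667.

T² ≈ 77.6667


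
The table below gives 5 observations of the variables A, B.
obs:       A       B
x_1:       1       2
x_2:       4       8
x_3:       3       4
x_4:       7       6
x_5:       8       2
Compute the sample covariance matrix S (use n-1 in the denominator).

Step 1 — column means:
  mean(A) = (1 + 4 + 3 + 7 + 8) / 5 = 23/5 = 4.6
  mean(B) = (2 + 8 + 4 + 6 + 2) / 5 = 22/5 = 4.4

Step 2 — sample covariance S[i,j] = (1/(n-1)) · Σ_k (x_{k,i} - mean_i) · (x_{k,j} - mean_j), with n-1 = 4.
  S[A,A] = ((-3.6)·(-3.6) + (-0.6)·(-0.6) + (-1.6)·(-1.6) + (2.4)·(2.4) + (3.4)·(3.4)) / 4 = 33.2/4 = 8.3
  S[A,B] = ((-3.6)·(-2.4) + (-0.6)·(3.6) + (-1.6)·(-0.4) + (2.4)·(1.6) + (3.4)·(-2.4)) / 4 = 2.8/4 = 0.7
  S[B,B] = ((-2.4)·(-2.4) + (3.6)·(3.6) + (-0.4)·(-0.4) + (1.6)·(1.6) + (-2.4)·(-2.4)) / 4 = 27.2/4 = 6.8

S is symmetric (S[j,i] = S[i,j]). Assembling:

S = [[8.3, 0.7],
 [0.7, 6.8]]


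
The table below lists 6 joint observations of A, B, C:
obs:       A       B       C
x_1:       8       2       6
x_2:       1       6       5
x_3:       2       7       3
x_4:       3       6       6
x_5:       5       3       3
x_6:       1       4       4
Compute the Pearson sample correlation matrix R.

Step 1 — column means:
  mean(A) = (8 + 1 + 2 + 3 + 5 + 1) / 6 = 20/6 = 3.3333
  mean(B) = (2 + 6 + 7 + 6 + 3 + 4) / 6 = 28/6 = 4.6667
  mean(C) = (6 + 5 + 3 + 6 + 3 + 4) / 6 = 27/6 = 4.5

Step 2 — sample variances and covariances s[i,j] = (1/(n-1)) · Σ_k (x_{k,i} - mean_i) · (x_{k,j} - mean_j), with n-1 = 5:
  s[A,A] = ((4.6667)·(4.6667) + (-2.3333)·(-2.3333) + (-1.3333)·(-1.3333) + (-0.3333)·(-0.3333) + (1.6667)·(1.6667) + (-2.3333)·(-2.3333)) / 5 = 37.3333/5 = 7.4667
  s[A,B] = ((4.6667)·(-2.6667) + (-2.3333)·(1.3333) + (-1.3333)·(2.3333) + (-0.3333)·(1.3333) + (1.6667)·(-1.6667) + (-2.3333)·(-0.6667)) / 5 = -20.3333/5 = -4.0667
  s[A,C] = ((4.6667)·(1.5) + (-2.3333)·(0.5) + (-1.3333)·(-1.5) + (-0.3333)·(1.5) + (1.6667)·(-1.5) + (-2.3333)·(-0.5)) / 5 = 6/5 = 1.2
  s[B,B] = ((-2.6667)·(-2.6667) + (1.3333)·(1.3333) + (2.3333)·(2.3333) + (1.3333)·(1.3333) + (-1.6667)·(-1.6667) + (-0.6667)·(-0.6667)) / 5 = 19.3333/5 = 3.8667
  s[B,C] = ((-2.6667)·(1.5) + (1.3333)·(0.5) + (2.3333)·(-1.5) + (1.3333)·(1.5) + (-1.6667)·(-1.5) + (-0.6667)·(-0.5)) / 5 = -2/5 = -0.4
  s[C,C] = ((1.5)·(1.5) + (0.5)·(0.5) + (-1.5)·(-1.5) + (1.5)·(1.5) + (-1.5)·(-1.5) + (-0.5)·(-0.5)) / 5 = 9.5/5 = 1.9
  Sample standard deviations s_i = √(s[i,i]):
  s(A) = √(7.4667) = 2.7325
  s(B) = √(3.8667) = 1.9664
  s(C) = √(1.9) = 1.3784

Step 3 — r_{ij} = s_{ij} / (s_i · s_j):
  r[A,A] = 1 (diagonal).
  r[A,B] = -4.0667 / (2.7325 · 1.9664) = -4.0667 / 5.3732 = -0.7568
  r[A,C] = 1.2 / (2.7325 · 1.3784) = 1.2 / 3.7665 = 0.3186
  r[B,B] = 1 (diagonal).
  r[B,C] = -0.4 / (1.9664 · 1.3784) = -0.4 / 2.7105 = -0.1476
  r[C,C] = 1 (diagonal).

R is symmetric with unit diagonal. Assembling:

R = [[1, -0.7568, 0.3186],
 [-0.7568, 1, -0.1476],
 [0.3186, -0.1476, 1]]


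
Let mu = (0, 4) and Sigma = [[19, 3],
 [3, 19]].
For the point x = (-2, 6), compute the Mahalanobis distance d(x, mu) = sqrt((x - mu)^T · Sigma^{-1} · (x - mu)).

Step 1 — centre the observation: (x - mu) = (-2, 2).

Step 2 — invert Sigma. det(Sigma) = 19·19 - (3)² = 352.
  Sigma^{-1} = (1/det) · [[d, -b], [-b, a]] = [[0.054, -0.0085],
 [-0.0085, 0.054]].

Step 3 — form the quadratic (x - mu)^T · Sigma^{-1} · (x - mu):
  Sigma^{-1} · (x - mu) = (-0.125, 0.125).
  (x - mu)^T · [Sigma^{-1} · (x - mu)] = (-2)·(-0.125) + (2)·(0.125) = 0.5.

Step 4 — take square root: d = √(0.5) ≈ 0.7071.

d(x, mu) = √(0.5) ≈ 0.7071


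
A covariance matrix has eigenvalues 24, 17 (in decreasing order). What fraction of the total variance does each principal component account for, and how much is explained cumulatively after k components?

Step 1 — total variance = trace(Sigma) = Σ λ_i = 24 + 17 = 41.

Step 2 — fraction explained by component i = λ_i / Σ λ:
  PC1: 24/41 = 0.5854
  PC2: 17/41 = 0.4146

Step 3 — cumulative fraction after k components = (λ_1 + ... + λ_k) / Σ λ:
  k = 1: 24/41 = 0.5854
  k = 2: (24 + 17)/41 = 41/41 = 1

Summary (fraction, with percent):

explained: PC1 0.5854 (58.54%), PC2 0.4146 (41.46%);  cumulative: 0.5854, 1


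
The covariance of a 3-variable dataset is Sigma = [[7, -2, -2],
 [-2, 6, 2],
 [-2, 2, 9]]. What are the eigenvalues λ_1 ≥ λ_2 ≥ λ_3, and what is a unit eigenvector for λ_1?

Step 1 — characteristic polynomial p(λ) = det(λI - Sigma) = λ³ - tr·λ² + c_1·λ - det, where tr = trace, c_1 = sum of the principal 2×2 minors, det = det(Sigma):
  tr = 7 + 6 + 9 = 22,
  c_1 = (7·6 - (-2)²) + (7·9 - (-2)²) + (6·9 - (2)²) = 38 + 59 + 50 = 147,
  det = 7·(6·9 - (2)²) - (-2)·((-2)·9 - (2)·(-2)) + (-2)·((-2)·(2) - 6·(-2)) = 7·(50) - (-2)·(-14) + (-2)·(8) = 306.
  So p(λ) = λ³ - 22λ² + 147λ - 306.
Step 2 — look for an integer root (rational root theorem: any rational root is an integer divisor of 306). Testing λ = 6:
  p(6) = 216 - 792 + 882 - 306 = 0  ✓
  Dividing out (λ - 6): p(λ) = (λ - 6)(λ² - 16λ + 51).
Step 3 — remaining eigenvalues from the quadratic λ² - 16λ + 51 = 0:
  Δ = 16² - 4·51 = 256 - 204 = 52,  λ = (16 ± √52)/2 = (16 ± 7.2111)/2 ≈ 11.6056 or 4.3944.
  Sorted: λ_1 = 11.6056,  λ_2 = 6,  λ_3 = 4.3944  (check: sum = 22 = tr ✓).

Step 4 — unit eigenvector for λ_1 ≈ 11.6056: v spans the null space of (Sigma - λ_1 I), whose rows are
  r_1 = (-4.6056, -2, -2),  r_2 = (-2, -5.6056, 2),  r_3 = (-2, 2, -2.6056).
  v is orthogonal to every row, so take v ∝ r_1 × r_2 = ((-2)·(2) - (-2)·(-5.6056), (-2)·(-2) - (-4.6056)·(2), (-4.6056)·(-5.6056) - (-2)·(-2)) ≈ (-15.2111, 13.2111, 21.8167).
  Rescale (multiply by -1 so the first nonzero entry is positive): u = (15.2111, -13.2111, -21.8167).
  ||u|| = √((15.2111)² + (-13.2111)² + (-21.8167)²) = √(881.8773) ≈ 29.6964,  v_1 = u/||u|| ≈ (0.5122, -0.4449, -0.7347) (||v_1|| = 1).

λ_1 = 11.6056,  λ_2 = 6,  λ_3 = 4.3944;  v_1 ≈ (0.5122, -0.4449, -0.7347)


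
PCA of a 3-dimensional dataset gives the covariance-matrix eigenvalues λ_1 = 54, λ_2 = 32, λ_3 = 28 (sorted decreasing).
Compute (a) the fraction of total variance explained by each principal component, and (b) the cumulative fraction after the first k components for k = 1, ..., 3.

Step 1 — total variance = trace(Sigma) = Σ λ_i = 54 + 32 + 28 = 114.

Step 2 — fraction explained by component i = λ_i / Σ λ:
  PC1: 54/114 = 0.4737
  PC2: 32/114 = 0.2807
  PC3: 28/114 = 0.2456

Step 3 — cumulative fraction after k components = (λ_1 + ... + λ_k) / Σ λ:
  k = 1: 54/114 = 0.4737
  k = 2: (54 + 32)/114 = 86/114 = 0.7544
  k = 3: (54 + 32 + 28)/114 = 114/114 = 1

Summary (fraction, with percent):

explained: PC1 0.4737 (47.37%), PC2 0.2807 (28.07%), PC3 0.2456 (24.56%);  cumulative: 0.4737, 0.7544, 1


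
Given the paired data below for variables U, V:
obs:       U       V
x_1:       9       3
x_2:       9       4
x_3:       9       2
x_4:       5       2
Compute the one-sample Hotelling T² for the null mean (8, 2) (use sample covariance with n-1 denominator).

Step 1 — sample mean vector:
  mean(U) = (9 + 9 + 9 + 5) / 4 = 32/4 = 8
  mean(V) = (3 + 4 + 2 + 2) / 4 = 11/4 = 2.75
  x̄ = (8, 2.75),  deviation x̄ - mu_0 = (8, 2.75) - (8, 2) = (0, 0.75).

Step 2 — sample covariance matrix, S[i,j] = (1/(n-1)) · Σ_k (x_{k,i} - mean_i) · (x_{k,j} - mean_j), divisor n-1 = 3:
  S[U,U] = ((1)·(1) + (1)·(1) + (1)·(1) + (-3)·(-3)) / 3 = 12/3 = 4
  S[U,V] = ((1)·(0.25) + (1)·(1.25) + (1)·(-0.75) + (-3)·(-0.75)) / 3 = 3/3 = 1
  S[V,V] = ((0.25)·(0.25) + (1.25)·(1.25) + (-0.75)·(-0.75) + (-0.75)·(-0.75)) / 3 = 2.75/3 = 0.9167
  S = [[4, 1],
 [1, 0.9167]].

Step 3 — invert S. det(S) = 4·0.9167 - (1)² = 2.6667.
  S^{-1} = (1/det) · [[d, -b], [-b, a]] = [[0.3438, -0.375],
 [-0.375, 1.5]].

Step 4 — quadratic form (x̄ - mu_0)^T · S^{-1} · (x̄ - mu_0):
  S^{-1} · (x̄ - mu_0) = (-0.2812, 1.125),
  (x̄ - mu_0)^T · [...] = (0)·(-0.2812) + (0.75)·(1.125) = 0.8438.

Step 5 — scale by n: T² = 4 · 0.8438 = 3.375.

T² ≈ 3.375


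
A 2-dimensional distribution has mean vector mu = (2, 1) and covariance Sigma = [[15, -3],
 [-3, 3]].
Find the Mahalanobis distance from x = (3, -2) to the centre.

Step 1 — centre the observation: (x - mu) = (1, -3).

Step 2 — invert Sigma. det(Sigma) = 15·3 - (-3)² = 36.
  Sigma^{-1} = (1/det) · [[d, -b], [-b, a]] = [[0.0833, 0.0833],
 [0.0833, 0.4167]].

Step 3 — form the quadratic (x - mu)^T · Sigma^{-1} · (x - mu):
  Sigma^{-1} · (x - mu) = (-0.1667, -1.1667).
  (x - mu)^T · [Sigma^{-1} · (x - mu)] = (1)·(-0.1667) + (-3)·(-1.1667) = 3.3333.

Step 4 — take square root: d = √(3.3333) ≈ 1.8257.

d(x, mu) = √(3.3333) ≈ 1.8257


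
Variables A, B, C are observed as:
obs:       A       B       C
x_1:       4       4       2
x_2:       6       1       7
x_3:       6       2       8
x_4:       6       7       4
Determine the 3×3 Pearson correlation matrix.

Step 1 — column means:
  mean(A) = (4 + 6 + 6 + 6) / 4 = 22/4 = 5.5
  mean(B) = (4 + 1 + 2 + 7) / 4 = 14/4 = 3.5
  mean(C) = (2 + 7 + 8 + 4) / 4 = 21/4 = 5.25

Step 2 — sample variances and covariances s[i,j] = (1/(n-1)) · Σ_k (x_{k,i} - mean_i) · (x_{k,j} - mean_j), with n-1 = 3:
  s[A,A] = ((-1.5)·(-1.5) + (0.5)·(0.5) + (0.5)·(0.5) + (0.5)·(0.5)) / 3 = 3/3 = 1
  s[A,B] = ((-1.5)·(0.5) + (0.5)·(-2.5) + (0.5)·(-1.5) + (0.5)·(3.5)) / 3 = -1/3 = -0.3333
  s[A,C] = ((-1.5)·(-3.25) + (0.5)·(1.75) + (0.5)·(2.75) + (0.5)·(-1.25)) / 3 = 6.5/3 = 2.1667
  s[B,B] = ((0.5)·(0.5) + (-2.5)·(-2.5) + (-1.5)·(-1.5) + (3.5)·(3.5)) / 3 = 21/3 = 7
  s[B,C] = ((0.5)·(-3.25) + (-2.5)·(1.75) + (-1.5)·(2.75) + (3.5)·(-1.25)) / 3 = -14.5/3 = -4.8333
  s[C,C] = ((-3.25)·(-3.25) + (1.75)·(1.75) + (2.75)·(2.75) + (-1.25)·(-1.25)) / 3 = 22.75/3 = 7.5833
  Sample standard deviations s_i = √(s[i,i]):
  s(A) = √(1) = 1
  s(B) = √(7) = 2.6458
  s(C) = √(7.5833) = 2.7538

Step 3 — r_{ij} = s_{ij} / (s_i · s_j):
  r[A,A] = 1 (diagonal).
  r[A,B] = -0.3333 / (1 · 2.6458) = -0.3333 / 2.6458 = -0.126
  r[A,C] = 2.1667 / (1 · 2.7538) = 2.1667 / 2.7538 = 0.7868
  r[B,B] = 1 (diagonal).
  r[B,C] = -4.8333 / (2.6458 · 2.7538) = -4.8333 / 7.2858 = -0.6634
  r[C,C] = 1 (diagonal).

R is symmetric with unit diagonal. Assembling:

R = [[1, -0.126, 0.7868],
 [-0.126, 1, -0.6634],
 [0.7868, -0.6634, 1]]


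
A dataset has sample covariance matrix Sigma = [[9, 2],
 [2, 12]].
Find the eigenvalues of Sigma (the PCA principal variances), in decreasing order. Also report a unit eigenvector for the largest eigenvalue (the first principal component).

Step 1 — characteristic polynomial of 2×2 Sigma:
  det(Sigma - λI) = λ² - trace · λ + det = 0.
  trace = 9 + 12 = 21, det = 9·12 - (2)² = 104.
Step 2 — discriminant:
  Δ = trace² - 4·det = 441 - 416 = 25.
Step 3 — eigenvalues:
  λ = (trace ± √Δ)/2 = (21 ± 5)/2,
  λ_1 = 13,  λ_2 = 8.

Step 4 — unit eigenvector for λ_1: solve (Sigma - λ_1 I)v = 0. First row:
  (9 - 13)·v_x + (2)·v_y = 0, i.e. (-4)·v_x + (2)·v_y = 0,
  so v ∝ (b, λ_1 - a) = (2, 4) = u.
  ||u|| = √((2)² + (4)²) = √(20) ≈ 4.4721,
  v_1 = u/||u|| ≈ (0.4472, 0.8944) (||v_1|| = 1).

λ_1 = 13,  λ_2 = 8;  v_1 ≈ (0.4472, 0.8944)


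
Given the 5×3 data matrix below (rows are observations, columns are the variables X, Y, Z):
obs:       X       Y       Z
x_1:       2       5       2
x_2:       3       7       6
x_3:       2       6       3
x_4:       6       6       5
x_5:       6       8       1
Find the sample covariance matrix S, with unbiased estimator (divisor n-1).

Step 1 — column means:
  mean(X) = (2 + 3 + 2 + 6 + 6) / 5 = 19/5 = 3.8
  mean(Y) = (5 + 7 + 6 + 6 + 8) / 5 = 32/5 = 6.4
  mean(Z) = (2 + 6 + 3 + 5 + 1) / 5 = 17/5 = 3.4

Step 2 — sample covariance S[i,j] = (1/(n-1)) · Σ_k (x_{k,i} - mean_i) · (x_{k,j} - mean_j), with n-1 = 4.
  S[X,X] = ((-1.8)·(-1.8) + (-0.8)·(-0.8) + (-1.8)·(-1.8) + (2.2)·(2.2) + (2.2)·(2.2)) / 4 = 16.8/4 = 4.2
  S[X,Y] = ((-1.8)·(-1.4) + (-0.8)·(0.6) + (-1.8)·(-0.4) + (2.2)·(-0.4) + (2.2)·(1.6)) / 4 = 5.4/4 = 1.35
  S[X,Z] = ((-1.8)·(-1.4) + (-0.8)·(2.6) + (-1.8)·(-0.4) + (2.2)·(1.6) + (2.2)·(-2.4)) / 4 = -0.6/4 = -0.15
  S[Y,Y] = ((-1.4)·(-1.4) + (0.6)·(0.6) + (-0.4)·(-0.4) + (-0.4)·(-0.4) + (1.6)·(1.6)) / 4 = 5.2/4 = 1.3
  S[Y,Z] = ((-1.4)·(-1.4) + (0.6)·(2.6) + (-0.4)·(-0.4) + (-0.4)·(1.6) + (1.6)·(-2.4)) / 4 = -0.8/4 = -0.2
  S[Z,Z] = ((-1.4)·(-1.4) + (2.6)·(2.6) + (-0.4)·(-0.4) + (1.6)·(1.6) + (-2.4)·(-2.4)) / 4 = 17.2/4 = 4.3

S is symmetric (S[j,i] = S[i,j]). Assembling:

S = [[4.2, 1.35, -0.15],
 [1.35, 1.3, -0.2],
 [-0.15, -0.2, 4.3]]
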